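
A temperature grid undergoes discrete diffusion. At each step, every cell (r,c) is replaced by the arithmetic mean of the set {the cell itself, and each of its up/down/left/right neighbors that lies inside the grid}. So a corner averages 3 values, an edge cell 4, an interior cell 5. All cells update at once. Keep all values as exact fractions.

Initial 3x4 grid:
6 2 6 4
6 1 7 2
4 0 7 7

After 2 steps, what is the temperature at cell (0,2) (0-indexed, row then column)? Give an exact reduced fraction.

Answer: 171/40

Derivation:
Step 1: cell (0,2) = 19/4
Step 2: cell (0,2) = 171/40
Full grid after step 2:
  38/9 491/120 171/40 55/12
  309/80 94/25 114/25 71/15
  127/36 887/240 1091/240 187/36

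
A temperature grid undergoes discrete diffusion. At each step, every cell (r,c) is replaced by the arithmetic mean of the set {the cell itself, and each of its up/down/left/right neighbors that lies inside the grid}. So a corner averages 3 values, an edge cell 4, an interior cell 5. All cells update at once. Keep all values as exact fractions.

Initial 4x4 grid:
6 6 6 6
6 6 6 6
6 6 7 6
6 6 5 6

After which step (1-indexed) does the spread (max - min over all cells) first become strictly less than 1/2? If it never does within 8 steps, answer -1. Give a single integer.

Answer: 2

Derivation:
Step 1: max=25/4, min=17/3, spread=7/12
Step 2: max=613/100, min=281/48, spread=331/1200
  -> spread < 1/2 first at step 2
Step 3: max=2433/400, min=641/108, spread=1591/10800
Step 4: max=17437/2880, min=1288273/216000, spread=9751/108000
Step 5: max=87067/14400, min=12918017/2160000, spread=142033/2160000
Step 6: max=10869869/1800000, min=116444527/19440000, spread=4750291/97200000
Step 7: max=1173601733/194400000, min=11654814929/1944000000, spread=9022489/216000000
Step 8: max=3908936447/648000000, min=104955638839/17496000000, spread=58564523/1749600000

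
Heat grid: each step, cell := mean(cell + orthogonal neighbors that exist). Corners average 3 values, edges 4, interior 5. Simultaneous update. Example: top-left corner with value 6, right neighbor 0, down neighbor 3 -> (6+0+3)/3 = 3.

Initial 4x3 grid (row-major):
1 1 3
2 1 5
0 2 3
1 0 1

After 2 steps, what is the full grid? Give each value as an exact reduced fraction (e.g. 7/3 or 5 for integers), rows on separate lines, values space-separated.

Answer: 23/18 241/120 5/2
347/240 89/50 219/80
227/240 42/25 497/240
31/36 29/30 61/36

Derivation:
After step 1:
  4/3 3/2 3
  1 11/5 3
  5/4 6/5 11/4
  1/3 1 4/3
After step 2:
  23/18 241/120 5/2
  347/240 89/50 219/80
  227/240 42/25 497/240
  31/36 29/30 61/36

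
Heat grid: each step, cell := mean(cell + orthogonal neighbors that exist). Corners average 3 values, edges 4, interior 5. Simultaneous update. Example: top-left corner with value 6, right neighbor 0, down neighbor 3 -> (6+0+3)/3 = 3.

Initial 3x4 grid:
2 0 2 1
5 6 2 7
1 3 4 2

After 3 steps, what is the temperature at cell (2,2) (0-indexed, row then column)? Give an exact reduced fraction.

Step 1: cell (2,2) = 11/4
Step 2: cell (2,2) = 887/240
Step 3: cell (2,2) = 23489/7200
Full grid after step 3:
  5837/2160 20339/7200 18989/7200 6527/2160
  22499/7200 8821/3000 1237/375 11237/3600
  2269/720 8113/2400 23489/7200 7757/2160

Answer: 23489/7200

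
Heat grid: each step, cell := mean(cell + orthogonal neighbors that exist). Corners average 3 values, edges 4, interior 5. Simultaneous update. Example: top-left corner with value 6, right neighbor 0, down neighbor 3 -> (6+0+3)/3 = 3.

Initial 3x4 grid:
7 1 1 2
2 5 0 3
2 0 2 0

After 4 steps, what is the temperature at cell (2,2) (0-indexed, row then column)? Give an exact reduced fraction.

Step 1: cell (2,2) = 1/2
Step 2: cell (2,2) = 397/240
Step 3: cell (2,2) = 9943/7200
Step 4: cell (2,2) = 373081/216000
Full grid after step 4:
  90859/32400 255073/108000 74201/36000 24079/14400
  268493/108000 419203/180000 619631/360000 1436659/864000
  153443/64800 416021/216000 373081/216000 186461/129600

Answer: 373081/216000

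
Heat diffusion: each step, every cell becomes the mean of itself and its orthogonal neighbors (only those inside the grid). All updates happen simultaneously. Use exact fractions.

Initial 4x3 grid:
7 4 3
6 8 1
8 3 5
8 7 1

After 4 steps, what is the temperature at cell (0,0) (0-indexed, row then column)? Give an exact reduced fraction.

Step 1: cell (0,0) = 17/3
Step 2: cell (0,0) = 221/36
Step 3: cell (0,0) = 1493/270
Step 4: cell (0,0) = 361081/64800
Full grid after step 4:
  361081/64800 2107939/432000 72889/16200
  605351/108000 465163/90000 938077/216000
  641441/108000 612359/120000 1002257/216000
  750437/129600 1549091/288000 601087/129600

Answer: 361081/64800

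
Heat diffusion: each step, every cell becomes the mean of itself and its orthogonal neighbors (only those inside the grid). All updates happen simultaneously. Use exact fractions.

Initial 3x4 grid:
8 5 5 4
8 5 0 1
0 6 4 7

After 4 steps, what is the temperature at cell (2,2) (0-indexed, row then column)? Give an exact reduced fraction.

Answer: 23461/6000

Derivation:
Step 1: cell (2,2) = 17/4
Step 2: cell (2,2) = 15/4
Step 3: cell (2,2) = 4673/1200
Step 4: cell (2,2) = 23461/6000
Full grid after step 4:
  224707/43200 115039/24000 879971/216000 238823/64800
  4347439/864000 1643891/360000 717983/180000 195359/54000
  613571/129600 118997/27000 23461/6000 39683/10800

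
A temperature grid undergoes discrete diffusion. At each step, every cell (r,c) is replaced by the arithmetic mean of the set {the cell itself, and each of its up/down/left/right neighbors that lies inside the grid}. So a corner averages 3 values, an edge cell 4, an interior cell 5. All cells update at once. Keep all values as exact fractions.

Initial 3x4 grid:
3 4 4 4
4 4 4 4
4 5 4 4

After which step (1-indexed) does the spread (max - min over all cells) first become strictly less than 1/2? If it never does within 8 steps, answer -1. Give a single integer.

Step 1: max=13/3, min=11/3, spread=2/3
Step 2: max=511/120, min=67/18, spread=193/360
Step 3: max=4967/1200, min=4181/1080, spread=2893/10800
  -> spread < 1/2 first at step 3
Step 4: max=221741/54000, min=505979/129600, spread=130997/648000
Step 5: max=8817031/2160000, min=30711511/7776000, spread=5149003/38880000
Step 6: max=78996461/19440000, min=1850671889/466560000, spread=1809727/18662400
Step 7: max=7880234809/1944000000, min=111521846251/27993600000, spread=9767674993/139968000000
Step 8: max=70814352929/17496000000, min=6706385055809/1679616000000, spread=734342603/13436928000

Answer: 3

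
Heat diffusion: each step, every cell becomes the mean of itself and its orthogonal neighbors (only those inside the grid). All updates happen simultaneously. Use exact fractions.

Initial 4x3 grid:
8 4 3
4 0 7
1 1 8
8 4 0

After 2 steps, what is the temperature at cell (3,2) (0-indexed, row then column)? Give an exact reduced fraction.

Step 1: cell (3,2) = 4
Step 2: cell (3,2) = 15/4
Full grid after step 2:
  37/9 339/80 155/36
  917/240 7/2 491/120
  833/240 67/20 153/40
  133/36 863/240 15/4

Answer: 15/4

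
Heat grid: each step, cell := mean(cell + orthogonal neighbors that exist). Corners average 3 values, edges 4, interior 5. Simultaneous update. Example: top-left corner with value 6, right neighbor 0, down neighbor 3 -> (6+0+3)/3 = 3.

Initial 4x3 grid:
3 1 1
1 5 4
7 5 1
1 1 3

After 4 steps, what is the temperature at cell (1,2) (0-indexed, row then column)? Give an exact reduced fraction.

Answer: 209/75

Derivation:
Step 1: cell (1,2) = 11/4
Step 2: cell (1,2) = 14/5
Step 3: cell (1,2) = 17/6
Step 4: cell (1,2) = 209/75
Full grid after step 4:
  36983/12960 234733/86400 3857/1440
  16273/5400 21253/7200 209/75
  1421/450 21637/7200 31079/10800
  13249/4320 254917/86400 36317/12960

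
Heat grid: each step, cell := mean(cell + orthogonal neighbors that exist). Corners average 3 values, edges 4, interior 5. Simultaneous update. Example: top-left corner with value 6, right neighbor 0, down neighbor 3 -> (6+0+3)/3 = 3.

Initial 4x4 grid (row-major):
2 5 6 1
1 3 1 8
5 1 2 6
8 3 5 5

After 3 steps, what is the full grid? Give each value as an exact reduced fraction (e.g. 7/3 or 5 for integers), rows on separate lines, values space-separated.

After step 1:
  8/3 4 13/4 5
  11/4 11/5 4 4
  15/4 14/5 3 21/4
  16/3 17/4 15/4 16/3
After step 2:
  113/36 727/240 65/16 49/12
  341/120 63/20 329/100 73/16
  439/120 16/5 94/25 211/48
  40/9 121/30 49/12 43/9
After step 3:
  6487/2160 4817/1440 2893/800 305/72
  1151/360 18613/6000 753/200 9799/2400
  1273/360 10681/3000 899/240 31493/7200
  4369/1080 2837/720 14989/3600 1909/432

Answer: 6487/2160 4817/1440 2893/800 305/72
1151/360 18613/6000 753/200 9799/2400
1273/360 10681/3000 899/240 31493/7200
4369/1080 2837/720 14989/3600 1909/432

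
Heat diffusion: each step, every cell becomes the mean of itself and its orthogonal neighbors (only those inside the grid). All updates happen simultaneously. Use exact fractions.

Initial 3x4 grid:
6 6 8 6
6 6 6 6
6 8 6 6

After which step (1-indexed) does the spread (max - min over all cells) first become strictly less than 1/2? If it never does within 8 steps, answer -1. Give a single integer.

Step 1: max=20/3, min=6, spread=2/3
Step 2: max=391/60, min=37/6, spread=7/20
  -> spread < 1/2 first at step 2
Step 3: max=11527/1800, min=1127/180, spread=257/1800
Step 4: max=172217/27000, min=3781/600, spread=259/3375
Step 5: max=5152739/810000, min=64048/10125, spread=3211/90000
Step 6: max=38604197/6075000, min=30795881/4860000, spread=437383/24300000
Step 7: max=9259839067/1458000000, min=616477043/97200000, spread=6341711/729000000
Step 8: max=277723425439/43740000000, min=111013905211/17496000000, spread=125774941/29160000000

Answer: 2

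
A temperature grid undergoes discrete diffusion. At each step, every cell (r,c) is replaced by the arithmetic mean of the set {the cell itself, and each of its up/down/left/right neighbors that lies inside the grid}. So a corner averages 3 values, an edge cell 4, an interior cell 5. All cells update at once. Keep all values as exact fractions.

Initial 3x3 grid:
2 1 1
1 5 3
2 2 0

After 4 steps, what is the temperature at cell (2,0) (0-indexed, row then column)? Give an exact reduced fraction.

Answer: 271493/129600

Derivation:
Step 1: cell (2,0) = 5/3
Step 2: cell (2,0) = 77/36
Step 3: cell (2,0) = 4399/2160
Step 4: cell (2,0) = 271493/129600
Full grid after step 4:
  266593/129600 581977/288000 133459/64800
  98017/48000 754597/360000 1761431/864000
  271493/129600 1776431/864000 135109/64800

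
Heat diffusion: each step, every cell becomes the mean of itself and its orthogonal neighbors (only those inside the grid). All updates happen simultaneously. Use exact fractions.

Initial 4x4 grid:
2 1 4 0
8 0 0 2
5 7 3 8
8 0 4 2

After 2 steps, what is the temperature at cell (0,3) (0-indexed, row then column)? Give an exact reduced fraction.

Step 1: cell (0,3) = 2
Step 2: cell (0,3) = 23/12
Full grid after step 2:
  55/18 37/15 17/10 23/12
  1057/240 27/10 263/100 201/80
  217/48 447/100 76/25 919/240
  193/36 43/12 241/60 32/9

Answer: 23/12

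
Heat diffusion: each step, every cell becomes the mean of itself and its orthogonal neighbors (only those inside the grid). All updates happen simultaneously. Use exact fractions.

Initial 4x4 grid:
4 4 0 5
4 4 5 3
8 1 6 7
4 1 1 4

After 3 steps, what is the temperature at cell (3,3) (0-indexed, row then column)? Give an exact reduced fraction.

Answer: 187/48

Derivation:
Step 1: cell (3,3) = 4
Step 2: cell (3,3) = 4
Step 3: cell (3,3) = 187/48
Full grid after step 3:
  313/80 4367/1200 12941/3600 3953/1080
  9869/2400 1523/400 91/24 7303/1800
  28031/7200 1421/375 7627/2000 2473/600
  100/27 24161/7200 8627/2400 187/48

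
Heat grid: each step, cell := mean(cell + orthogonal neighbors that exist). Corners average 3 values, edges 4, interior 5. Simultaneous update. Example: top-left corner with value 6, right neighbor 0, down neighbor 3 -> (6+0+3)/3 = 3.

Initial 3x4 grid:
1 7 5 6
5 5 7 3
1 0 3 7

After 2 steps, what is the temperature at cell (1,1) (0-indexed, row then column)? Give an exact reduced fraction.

Step 1: cell (1,1) = 24/5
Step 2: cell (1,1) = 383/100
Full grid after step 2:
  71/18 1193/240 1201/240 50/9
  53/15 383/100 513/100 387/80
  29/12 133/40 463/120 43/9

Answer: 383/100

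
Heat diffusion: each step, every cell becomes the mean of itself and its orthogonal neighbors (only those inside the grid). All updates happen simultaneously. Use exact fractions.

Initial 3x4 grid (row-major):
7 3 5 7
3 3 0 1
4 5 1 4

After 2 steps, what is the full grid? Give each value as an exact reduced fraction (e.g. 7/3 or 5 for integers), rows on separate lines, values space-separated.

Answer: 157/36 923/240 175/48 133/36
923/240 84/25 281/100 17/6
23/6 251/80 39/16 5/2

Derivation:
After step 1:
  13/3 9/2 15/4 13/3
  17/4 14/5 2 3
  4 13/4 5/2 2
After step 2:
  157/36 923/240 175/48 133/36
  923/240 84/25 281/100 17/6
  23/6 251/80 39/16 5/2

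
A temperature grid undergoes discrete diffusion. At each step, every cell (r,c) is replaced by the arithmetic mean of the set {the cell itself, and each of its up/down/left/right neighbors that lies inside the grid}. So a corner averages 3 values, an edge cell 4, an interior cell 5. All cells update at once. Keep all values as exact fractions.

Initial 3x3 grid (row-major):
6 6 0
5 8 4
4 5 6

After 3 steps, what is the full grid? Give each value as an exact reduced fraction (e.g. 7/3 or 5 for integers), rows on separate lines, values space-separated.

Answer: 11371/2160 1997/400 4963/1080
77767/14400 7651/1500 34721/7200
5783/1080 75767/14400 3587/720

Derivation:
After step 1:
  17/3 5 10/3
  23/4 28/5 9/2
  14/3 23/4 5
After step 2:
  197/36 49/10 77/18
  1301/240 133/25 553/120
  97/18 1261/240 61/12
After step 3:
  11371/2160 1997/400 4963/1080
  77767/14400 7651/1500 34721/7200
  5783/1080 75767/14400 3587/720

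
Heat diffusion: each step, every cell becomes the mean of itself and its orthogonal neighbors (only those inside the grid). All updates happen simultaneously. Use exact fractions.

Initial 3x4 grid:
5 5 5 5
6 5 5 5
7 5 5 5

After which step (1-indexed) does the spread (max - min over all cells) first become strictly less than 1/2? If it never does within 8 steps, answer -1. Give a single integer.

Step 1: max=6, min=5, spread=1
Step 2: max=23/4, min=5, spread=3/4
Step 3: max=4019/720, min=5, spread=419/720
Step 4: max=237203/43200, min=1129/225, spread=4087/8640
  -> spread < 1/2 first at step 4
Step 5: max=520831/96000, min=272449/54000, spread=65659/172800
Step 6: max=836870263/155520000, min=2738551/540000, spread=1926703/6220800
Step 7: max=49898766517/9331200000, min=495326677/97200000, spread=93896221/373248000
Step 8: max=993284380501/186624000000, min=59680946711/11664000000, spread=61422773/298598400

Answer: 4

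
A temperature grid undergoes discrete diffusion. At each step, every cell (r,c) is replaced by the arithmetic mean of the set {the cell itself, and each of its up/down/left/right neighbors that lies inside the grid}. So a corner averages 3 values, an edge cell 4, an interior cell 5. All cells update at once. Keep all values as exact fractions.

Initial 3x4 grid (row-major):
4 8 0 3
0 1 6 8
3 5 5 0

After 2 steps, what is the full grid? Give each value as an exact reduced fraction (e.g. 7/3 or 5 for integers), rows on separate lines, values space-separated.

After step 1:
  4 13/4 17/4 11/3
  2 4 4 17/4
  8/3 7/2 4 13/3
After step 2:
  37/12 31/8 91/24 73/18
  19/6 67/20 41/10 65/16
  49/18 85/24 95/24 151/36

Answer: 37/12 31/8 91/24 73/18
19/6 67/20 41/10 65/16
49/18 85/24 95/24 151/36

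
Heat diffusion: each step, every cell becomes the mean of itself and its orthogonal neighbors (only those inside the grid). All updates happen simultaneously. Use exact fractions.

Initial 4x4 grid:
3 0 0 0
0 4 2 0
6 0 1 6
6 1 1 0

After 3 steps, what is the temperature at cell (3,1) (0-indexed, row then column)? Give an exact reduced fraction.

Step 1: cell (3,1) = 2
Step 2: cell (3,1) = 569/240
Step 3: cell (3,1) = 16871/7200
Full grid after step 3:
  209/120 241/160 2567/2400 91/90
  1123/480 1753/1000 182/125 3337/2400
  19061/7200 3419/1500 1079/600 11843/7200
  1571/540 16871/7200 13343/7200 389/216

Answer: 16871/7200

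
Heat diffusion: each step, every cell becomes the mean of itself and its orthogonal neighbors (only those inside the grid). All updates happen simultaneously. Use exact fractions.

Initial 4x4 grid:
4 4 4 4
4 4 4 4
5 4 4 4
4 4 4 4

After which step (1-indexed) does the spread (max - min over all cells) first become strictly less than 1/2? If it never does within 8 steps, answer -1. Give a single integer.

Step 1: max=13/3, min=4, spread=1/3
  -> spread < 1/2 first at step 1
Step 2: max=511/120, min=4, spread=31/120
Step 3: max=4531/1080, min=4, spread=211/1080
Step 4: max=448843/108000, min=4, spread=16843/108000
Step 5: max=4026643/972000, min=36079/9000, spread=130111/972000
Step 6: max=120282367/29160000, min=2167159/540000, spread=3255781/29160000
Step 7: max=3599553691/874800000, min=2171107/540000, spread=82360351/874800000
Step 8: max=107727316891/26244000000, min=391306441/97200000, spread=2074577821/26244000000

Answer: 1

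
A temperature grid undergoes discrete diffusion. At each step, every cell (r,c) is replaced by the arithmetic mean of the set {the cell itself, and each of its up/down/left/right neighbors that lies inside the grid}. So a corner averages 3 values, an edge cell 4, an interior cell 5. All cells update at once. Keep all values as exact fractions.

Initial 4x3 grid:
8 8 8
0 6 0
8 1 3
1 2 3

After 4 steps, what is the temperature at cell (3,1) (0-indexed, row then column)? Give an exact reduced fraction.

Answer: 519673/172800

Derivation:
Step 1: cell (3,1) = 7/4
Step 2: cell (3,1) = 145/48
Step 3: cell (3,1) = 7427/2880
Step 4: cell (3,1) = 519673/172800
Full grid after step 4:
  66481/12960 423079/86400 63361/12960
  46693/10800 159431/36000 87011/21600
  39833/10800 235187/72000 72541/21600
  78457/25920 519673/172800 70657/25920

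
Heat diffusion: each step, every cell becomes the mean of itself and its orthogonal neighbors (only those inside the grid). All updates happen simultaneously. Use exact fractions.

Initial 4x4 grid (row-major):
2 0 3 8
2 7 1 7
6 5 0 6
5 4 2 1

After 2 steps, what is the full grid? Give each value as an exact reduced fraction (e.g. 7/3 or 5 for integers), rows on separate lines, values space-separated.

Answer: 103/36 31/12 39/10 29/6
157/48 73/20 179/50 93/20
363/80 187/50 321/100 37/10
9/2 303/80 231/80 11/4

Derivation:
After step 1:
  4/3 3 3 6
  17/4 3 18/5 11/2
  9/2 22/5 14/5 7/2
  5 4 7/4 3
After step 2:
  103/36 31/12 39/10 29/6
  157/48 73/20 179/50 93/20
  363/80 187/50 321/100 37/10
  9/2 303/80 231/80 11/4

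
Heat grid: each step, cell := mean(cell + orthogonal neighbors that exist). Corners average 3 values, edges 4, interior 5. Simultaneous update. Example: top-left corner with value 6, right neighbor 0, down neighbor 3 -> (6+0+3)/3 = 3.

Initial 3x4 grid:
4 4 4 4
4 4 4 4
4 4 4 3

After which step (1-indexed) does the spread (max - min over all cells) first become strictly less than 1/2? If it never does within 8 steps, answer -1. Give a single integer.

Answer: 1

Derivation:
Step 1: max=4, min=11/3, spread=1/3
  -> spread < 1/2 first at step 1
Step 2: max=4, min=67/18, spread=5/18
Step 3: max=4, min=823/216, spread=41/216
Step 4: max=4, min=99463/25920, spread=4217/25920
Step 5: max=28721/7200, min=6011651/1555200, spread=38417/311040
Step 6: max=573403/144000, min=362047789/93312000, spread=1903471/18662400
Step 7: max=17164241/4320000, min=21793890911/5598720000, spread=18038617/223948800
Step 8: max=1542273241/388800000, min=1310424617149/335923200000, spread=883978523/13436928000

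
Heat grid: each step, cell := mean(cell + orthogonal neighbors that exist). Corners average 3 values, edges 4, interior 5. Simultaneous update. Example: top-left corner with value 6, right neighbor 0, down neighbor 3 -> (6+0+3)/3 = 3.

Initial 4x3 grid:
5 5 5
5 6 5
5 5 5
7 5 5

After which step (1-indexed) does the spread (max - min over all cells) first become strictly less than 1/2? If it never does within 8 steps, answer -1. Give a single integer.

Answer: 2

Derivation:
Step 1: max=17/3, min=5, spread=2/3
Step 2: max=50/9, min=409/80, spread=319/720
  -> spread < 1/2 first at step 2
Step 3: max=11737/2160, min=1847/360, spread=131/432
Step 4: max=87151/16200, min=222551/43200, spread=5911/25920
Step 5: max=20770181/3888000, min=13374979/2592000, spread=56617/311040
Step 6: max=1240212829/233280000, min=804743861/155520000, spread=2647763/18662400
Step 7: max=74166891311/13996800000, min=48387457999/9331200000, spread=25371269/223948800
Step 8: max=4438897973749/839808000000, min=2908965142541/559872000000, spread=1207204159/13436928000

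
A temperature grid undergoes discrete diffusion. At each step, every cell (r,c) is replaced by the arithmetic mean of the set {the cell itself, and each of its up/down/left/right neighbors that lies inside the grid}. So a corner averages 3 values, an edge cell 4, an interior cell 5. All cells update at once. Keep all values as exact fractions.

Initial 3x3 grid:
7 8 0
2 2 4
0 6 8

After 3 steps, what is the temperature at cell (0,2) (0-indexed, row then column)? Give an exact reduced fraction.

Step 1: cell (0,2) = 4
Step 2: cell (0,2) = 47/12
Step 3: cell (0,2) = 3113/720
Full grid after step 3:
  2281/540 59393/14400 3113/720
  54043/14400 12583/3000 10003/2400
  8119/2160 14117/3600 1589/360

Answer: 3113/720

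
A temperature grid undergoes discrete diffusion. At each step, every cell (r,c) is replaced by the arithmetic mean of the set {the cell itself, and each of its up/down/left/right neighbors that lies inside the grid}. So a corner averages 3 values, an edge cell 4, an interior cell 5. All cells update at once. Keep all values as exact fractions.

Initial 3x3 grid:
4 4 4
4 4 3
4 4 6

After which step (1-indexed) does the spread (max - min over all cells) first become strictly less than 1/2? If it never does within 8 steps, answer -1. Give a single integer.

Answer: 2

Derivation:
Step 1: max=9/2, min=11/3, spread=5/6
Step 2: max=157/36, min=58/15, spread=89/180
  -> spread < 1/2 first at step 2
Step 3: max=30233/7200, min=709/180, spread=1873/7200
Step 4: max=539581/129600, min=214597/54000, spread=122741/648000
Step 5: max=106766897/25920000, min=287879/72000, spread=3130457/25920000
Step 6: max=1915427029/466560000, min=195432637/48600000, spread=196368569/2332800000
Step 7: max=114463670063/27993600000, min=9402299849/2332800000, spread=523543/8957952
Step 8: max=6855748378861/1679616000000, min=94261568413/23328000000, spread=4410589/107495424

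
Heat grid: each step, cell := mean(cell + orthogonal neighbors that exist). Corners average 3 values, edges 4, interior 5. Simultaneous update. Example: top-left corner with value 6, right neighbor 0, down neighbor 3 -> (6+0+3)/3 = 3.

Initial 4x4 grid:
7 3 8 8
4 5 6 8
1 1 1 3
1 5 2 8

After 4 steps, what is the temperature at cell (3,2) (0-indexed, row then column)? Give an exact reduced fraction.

Answer: 771143/216000

Derivation:
Step 1: cell (3,2) = 4
Step 2: cell (3,2) = 791/240
Step 3: cell (3,2) = 26093/7200
Step 4: cell (3,2) = 771143/216000
Full grid after step 4:
  1843/405 106279/21600 68011/12000 25801/4320
  82849/21600 195391/45000 295163/60000 397261/72000
  338029/108000 603029/180000 373453/90000 991943/216000
  6923/2592 657143/216000 771143/216000 135109/32400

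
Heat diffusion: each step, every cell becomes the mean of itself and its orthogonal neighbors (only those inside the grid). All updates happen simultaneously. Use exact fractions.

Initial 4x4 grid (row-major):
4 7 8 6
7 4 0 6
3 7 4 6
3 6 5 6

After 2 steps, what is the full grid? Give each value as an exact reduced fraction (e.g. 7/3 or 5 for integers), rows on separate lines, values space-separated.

Answer: 65/12 11/2 331/60 197/36
41/8 489/100 471/100 79/15
183/40 489/100 487/100 301/60
19/4 193/40 617/120 197/36

Derivation:
After step 1:
  6 23/4 21/4 20/3
  9/2 5 22/5 9/2
  5 24/5 22/5 11/2
  4 21/4 21/4 17/3
After step 2:
  65/12 11/2 331/60 197/36
  41/8 489/100 471/100 79/15
  183/40 489/100 487/100 301/60
  19/4 193/40 617/120 197/36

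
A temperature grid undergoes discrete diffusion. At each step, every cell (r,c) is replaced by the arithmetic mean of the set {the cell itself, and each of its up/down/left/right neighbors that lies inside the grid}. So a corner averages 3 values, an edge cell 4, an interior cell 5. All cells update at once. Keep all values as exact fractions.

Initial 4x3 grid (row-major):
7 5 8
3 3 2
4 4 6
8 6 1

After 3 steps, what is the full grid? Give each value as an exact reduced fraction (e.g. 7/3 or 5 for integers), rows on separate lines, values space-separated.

Answer: 377/80 4681/960 3373/720
47/10 351/80 361/80
557/120 5461/1200 2987/720
1199/240 13211/2880 9551/2160

Derivation:
After step 1:
  5 23/4 5
  17/4 17/5 19/4
  19/4 23/5 13/4
  6 19/4 13/3
After step 2:
  5 383/80 31/6
  87/20 91/20 41/10
  49/10 83/20 127/30
  31/6 1181/240 37/9
After step 3:
  377/80 4681/960 3373/720
  47/10 351/80 361/80
  557/120 5461/1200 2987/720
  1199/240 13211/2880 9551/2160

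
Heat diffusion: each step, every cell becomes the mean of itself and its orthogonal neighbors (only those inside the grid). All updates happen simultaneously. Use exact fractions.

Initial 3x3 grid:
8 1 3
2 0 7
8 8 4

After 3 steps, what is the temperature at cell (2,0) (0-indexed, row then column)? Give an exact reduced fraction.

Step 1: cell (2,0) = 6
Step 2: cell (2,0) = 31/6
Step 3: cell (2,0) = 1781/360
Full grid after step 3:
  4193/1080 13063/3600 4013/1080
  31051/7200 3203/750 9917/2400
  1781/360 8669/1800 5203/1080

Answer: 1781/360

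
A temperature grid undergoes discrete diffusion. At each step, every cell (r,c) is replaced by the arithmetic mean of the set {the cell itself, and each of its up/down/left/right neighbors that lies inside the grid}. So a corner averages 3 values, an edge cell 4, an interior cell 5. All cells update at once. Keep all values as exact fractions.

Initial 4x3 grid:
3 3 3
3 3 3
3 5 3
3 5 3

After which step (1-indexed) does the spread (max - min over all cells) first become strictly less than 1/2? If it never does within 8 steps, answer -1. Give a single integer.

Answer: 5

Derivation:
Step 1: max=4, min=3, spread=1
Step 2: max=227/60, min=3, spread=47/60
Step 3: max=13381/3600, min=617/200, spread=91/144
Step 4: max=787199/216000, min=3773/1200, spread=108059/216000
Step 5: max=46743661/12960000, min=762659/240000, spread=222403/518400
  -> spread < 1/2 first at step 5
Step 6: max=2773525799/777600000, min=138960643/43200000, spread=10889369/31104000
Step 7: max=165112455541/46656000000, min=8408191537/2592000000, spread=110120063/373248000
Step 8: max=9835039516319/2799360000000, min=169485327161/51840000000, spread=5462654797/22394880000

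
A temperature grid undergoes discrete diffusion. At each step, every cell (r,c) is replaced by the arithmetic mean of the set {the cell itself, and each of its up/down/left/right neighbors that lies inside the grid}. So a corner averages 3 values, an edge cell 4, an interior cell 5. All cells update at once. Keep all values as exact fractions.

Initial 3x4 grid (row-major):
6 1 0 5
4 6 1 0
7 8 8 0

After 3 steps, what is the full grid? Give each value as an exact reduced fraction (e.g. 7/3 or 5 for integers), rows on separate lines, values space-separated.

After step 1:
  11/3 13/4 7/4 5/3
  23/4 4 3 3/2
  19/3 29/4 17/4 8/3
After step 2:
  38/9 19/6 29/12 59/36
  79/16 93/20 29/10 53/24
  58/9 131/24 103/24 101/36
After step 3:
  1775/432 1301/360 911/360 451/216
  4861/960 1689/400 247/75 3439/1440
  2425/432 469/90 1391/360 335/108

Answer: 1775/432 1301/360 911/360 451/216
4861/960 1689/400 247/75 3439/1440
2425/432 469/90 1391/360 335/108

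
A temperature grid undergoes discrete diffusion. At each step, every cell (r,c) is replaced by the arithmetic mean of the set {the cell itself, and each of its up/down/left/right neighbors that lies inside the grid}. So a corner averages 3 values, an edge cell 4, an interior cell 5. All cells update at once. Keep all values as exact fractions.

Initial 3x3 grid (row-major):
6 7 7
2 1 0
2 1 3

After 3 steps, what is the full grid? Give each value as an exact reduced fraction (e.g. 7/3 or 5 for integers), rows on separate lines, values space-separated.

After step 1:
  5 21/4 14/3
  11/4 11/5 11/4
  5/3 7/4 4/3
After step 2:
  13/3 1027/240 38/9
  697/240 147/50 219/80
  37/18 139/80 35/18
After step 3:
  691/180 56789/14400 2023/540
  44039/14400 8759/3000 14213/4800
  2411/1080 3471/1600 2311/1080

Answer: 691/180 56789/14400 2023/540
44039/14400 8759/3000 14213/4800
2411/1080 3471/1600 2311/1080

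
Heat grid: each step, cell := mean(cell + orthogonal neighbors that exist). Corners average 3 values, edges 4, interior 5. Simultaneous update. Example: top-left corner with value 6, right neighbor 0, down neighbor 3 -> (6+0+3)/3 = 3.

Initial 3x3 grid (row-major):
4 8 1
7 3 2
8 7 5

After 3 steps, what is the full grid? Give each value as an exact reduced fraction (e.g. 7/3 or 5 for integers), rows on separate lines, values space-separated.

Answer: 5857/1080 457/100 8959/2160
40129/7200 1279/250 59983/14400
13049/2160 25261/4800 5147/1080

Derivation:
After step 1:
  19/3 4 11/3
  11/2 27/5 11/4
  22/3 23/4 14/3
After step 2:
  95/18 97/20 125/36
  737/120 117/25 989/240
  223/36 463/80 79/18
After step 3:
  5857/1080 457/100 8959/2160
  40129/7200 1279/250 59983/14400
  13049/2160 25261/4800 5147/1080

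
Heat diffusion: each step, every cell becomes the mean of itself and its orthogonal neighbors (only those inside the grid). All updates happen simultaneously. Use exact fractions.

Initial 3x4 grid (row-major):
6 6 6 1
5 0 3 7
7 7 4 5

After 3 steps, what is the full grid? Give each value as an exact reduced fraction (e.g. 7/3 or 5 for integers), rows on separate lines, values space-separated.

After step 1:
  17/3 9/2 4 14/3
  9/2 21/5 4 4
  19/3 9/2 19/4 16/3
After step 2:
  44/9 551/120 103/24 38/9
  207/40 217/50 419/100 9/2
  46/9 1187/240 223/48 169/36
After step 3:
  1319/270 16301/3600 7783/1800 937/216
  3903/800 9297/2000 8787/2000 2641/600
  10967/2160 34277/7200 33257/7200 1993/432

Answer: 1319/270 16301/3600 7783/1800 937/216
3903/800 9297/2000 8787/2000 2641/600
10967/2160 34277/7200 33257/7200 1993/432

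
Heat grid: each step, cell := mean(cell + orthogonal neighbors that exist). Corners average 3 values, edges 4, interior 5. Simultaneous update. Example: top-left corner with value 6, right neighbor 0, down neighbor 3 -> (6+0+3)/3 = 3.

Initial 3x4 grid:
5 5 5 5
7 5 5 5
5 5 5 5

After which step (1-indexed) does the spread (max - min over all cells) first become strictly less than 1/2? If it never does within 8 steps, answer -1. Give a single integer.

Answer: 3

Derivation:
Step 1: max=17/3, min=5, spread=2/3
Step 2: max=667/120, min=5, spread=67/120
Step 3: max=5837/1080, min=5, spread=437/1080
  -> spread < 1/2 first at step 3
Step 4: max=2317531/432000, min=2509/500, spread=29951/86400
Step 5: max=20655821/3888000, min=17033/3375, spread=206761/777600
Step 6: max=8232195571/1555200000, min=13665671/2700000, spread=14430763/62208000
Step 7: max=491667741689/93312000000, min=1097652727/216000000, spread=139854109/746496000
Step 8: max=29416071890251/5598720000000, min=99051228977/19440000000, spread=7114543559/44789760000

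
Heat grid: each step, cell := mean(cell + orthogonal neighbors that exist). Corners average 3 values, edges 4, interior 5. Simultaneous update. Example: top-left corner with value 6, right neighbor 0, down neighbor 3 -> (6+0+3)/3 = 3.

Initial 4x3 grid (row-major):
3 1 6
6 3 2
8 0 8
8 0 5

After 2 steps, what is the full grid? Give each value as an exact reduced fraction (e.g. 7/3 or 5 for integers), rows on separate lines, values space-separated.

After step 1:
  10/3 13/4 3
  5 12/5 19/4
  11/2 19/5 15/4
  16/3 13/4 13/3
After step 2:
  139/36 719/240 11/3
  487/120 96/25 139/40
  589/120 187/50 499/120
  169/36 1003/240 34/9

Answer: 139/36 719/240 11/3
487/120 96/25 139/40
589/120 187/50 499/120
169/36 1003/240 34/9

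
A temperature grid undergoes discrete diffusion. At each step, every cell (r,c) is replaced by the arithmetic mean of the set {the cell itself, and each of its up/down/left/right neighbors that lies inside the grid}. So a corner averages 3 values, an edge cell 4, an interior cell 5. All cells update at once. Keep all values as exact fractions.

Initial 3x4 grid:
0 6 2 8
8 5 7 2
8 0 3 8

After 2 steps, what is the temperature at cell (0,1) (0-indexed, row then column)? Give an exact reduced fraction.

Answer: 283/60

Derivation:
Step 1: cell (0,1) = 13/4
Step 2: cell (0,1) = 283/60
Full grid after step 2:
  79/18 283/60 21/5 16/3
  409/80 43/10 51/10 1103/240
  175/36 571/120 499/120 181/36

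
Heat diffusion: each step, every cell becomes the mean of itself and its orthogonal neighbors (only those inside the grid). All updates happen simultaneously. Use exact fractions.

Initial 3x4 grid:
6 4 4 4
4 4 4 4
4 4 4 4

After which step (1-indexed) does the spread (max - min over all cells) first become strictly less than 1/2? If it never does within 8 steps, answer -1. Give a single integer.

Answer: 3

Derivation:
Step 1: max=14/3, min=4, spread=2/3
Step 2: max=41/9, min=4, spread=5/9
Step 3: max=473/108, min=4, spread=41/108
  -> spread < 1/2 first at step 3
Step 4: max=56057/12960, min=4, spread=4217/12960
Step 5: max=3319549/777600, min=14479/3600, spread=38417/155520
Step 6: max=197824211/46656000, min=290597/72000, spread=1903471/9331200
Step 7: max=11798429089/2799360000, min=8755759/2160000, spread=18038617/111974400
Step 8: max=705114582851/167961600000, min=790526759/194400000, spread=883978523/6718464000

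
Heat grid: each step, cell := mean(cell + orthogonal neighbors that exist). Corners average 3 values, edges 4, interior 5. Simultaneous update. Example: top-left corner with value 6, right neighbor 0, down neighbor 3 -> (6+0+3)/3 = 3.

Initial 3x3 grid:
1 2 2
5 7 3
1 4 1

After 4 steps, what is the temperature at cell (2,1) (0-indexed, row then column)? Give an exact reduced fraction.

Step 1: cell (2,1) = 13/4
Step 2: cell (2,1) = 269/80
Step 3: cell (2,1) = 15863/4800
Step 4: cell (2,1) = 946261/288000
Full grid after step 4:
  207337/64800 226159/72000 398599/129600
  473693/144000 96733/30000 905761/288000
  432349/129600 946261/288000 207337/64800

Answer: 946261/288000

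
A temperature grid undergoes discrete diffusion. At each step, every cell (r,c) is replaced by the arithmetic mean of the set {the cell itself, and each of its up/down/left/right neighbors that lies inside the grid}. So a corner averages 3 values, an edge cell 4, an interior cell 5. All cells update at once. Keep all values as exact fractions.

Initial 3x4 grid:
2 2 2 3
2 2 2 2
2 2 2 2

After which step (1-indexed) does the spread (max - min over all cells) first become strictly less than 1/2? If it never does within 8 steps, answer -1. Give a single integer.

Answer: 1

Derivation:
Step 1: max=7/3, min=2, spread=1/3
  -> spread < 1/2 first at step 1
Step 2: max=41/18, min=2, spread=5/18
Step 3: max=473/216, min=2, spread=41/216
Step 4: max=56057/25920, min=2, spread=4217/25920
Step 5: max=3319549/1555200, min=14479/7200, spread=38417/311040
Step 6: max=197824211/93312000, min=290597/144000, spread=1903471/18662400
Step 7: max=11798429089/5598720000, min=8755759/4320000, spread=18038617/223948800
Step 8: max=705114582851/335923200000, min=790526759/388800000, spread=883978523/13436928000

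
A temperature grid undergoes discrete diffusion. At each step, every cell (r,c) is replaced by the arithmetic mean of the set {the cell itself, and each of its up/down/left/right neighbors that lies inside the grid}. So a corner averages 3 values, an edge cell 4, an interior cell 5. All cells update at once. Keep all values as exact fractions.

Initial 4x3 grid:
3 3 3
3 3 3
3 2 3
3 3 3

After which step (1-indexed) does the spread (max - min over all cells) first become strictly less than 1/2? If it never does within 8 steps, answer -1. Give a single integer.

Answer: 1

Derivation:
Step 1: max=3, min=11/4, spread=1/4
  -> spread < 1/2 first at step 1
Step 2: max=3, min=277/100, spread=23/100
Step 3: max=1187/400, min=13589/4800, spread=131/960
Step 4: max=21209/7200, min=123049/43200, spread=841/8640
Step 5: max=4226627/1440000, min=49297949/17280000, spread=56863/691200
Step 6: max=37890457/12960000, min=445025659/155520000, spread=386393/6220800
Step 7: max=15131641187/5184000000, min=178230276869/62208000000, spread=26795339/497664000
Step 8: max=906033850333/311040000000, min=10713624285871/3732480000000, spread=254051069/5971968000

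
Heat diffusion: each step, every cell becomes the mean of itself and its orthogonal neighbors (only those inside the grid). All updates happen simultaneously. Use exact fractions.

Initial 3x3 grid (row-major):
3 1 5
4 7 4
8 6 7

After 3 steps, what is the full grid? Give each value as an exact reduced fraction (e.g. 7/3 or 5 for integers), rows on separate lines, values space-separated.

Answer: 4427/1080 1301/300 9179/2160
36349/7200 28951/6000 8247/1600
221/40 10531/1800 12019/2160

Derivation:
After step 1:
  8/3 4 10/3
  11/2 22/5 23/4
  6 7 17/3
After step 2:
  73/18 18/5 157/36
  557/120 533/100 383/80
  37/6 173/30 221/36
After step 3:
  4427/1080 1301/300 9179/2160
  36349/7200 28951/6000 8247/1600
  221/40 10531/1800 12019/2160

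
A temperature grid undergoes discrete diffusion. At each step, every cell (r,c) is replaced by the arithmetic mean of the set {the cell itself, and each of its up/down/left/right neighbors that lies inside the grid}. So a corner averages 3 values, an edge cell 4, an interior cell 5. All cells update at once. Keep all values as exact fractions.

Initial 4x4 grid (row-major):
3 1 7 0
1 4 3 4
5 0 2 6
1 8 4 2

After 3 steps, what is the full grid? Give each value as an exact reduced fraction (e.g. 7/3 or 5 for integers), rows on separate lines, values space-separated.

After step 1:
  5/3 15/4 11/4 11/3
  13/4 9/5 4 13/4
  7/4 19/5 3 7/2
  14/3 13/4 4 4
After step 2:
  26/9 299/120 85/24 29/9
  127/60 83/25 74/25 173/48
  101/30 68/25 183/50 55/16
  29/9 943/240 57/16 23/6
After step 3:
  2699/1080 5509/1800 5497/1800 1493/432
  10523/3600 1633/600 20503/6000 23803/7200
  10283/3600 4079/1200 817/250 2907/800
  7573/2160 24181/7200 2997/800 65/18

Answer: 2699/1080 5509/1800 5497/1800 1493/432
10523/3600 1633/600 20503/6000 23803/7200
10283/3600 4079/1200 817/250 2907/800
7573/2160 24181/7200 2997/800 65/18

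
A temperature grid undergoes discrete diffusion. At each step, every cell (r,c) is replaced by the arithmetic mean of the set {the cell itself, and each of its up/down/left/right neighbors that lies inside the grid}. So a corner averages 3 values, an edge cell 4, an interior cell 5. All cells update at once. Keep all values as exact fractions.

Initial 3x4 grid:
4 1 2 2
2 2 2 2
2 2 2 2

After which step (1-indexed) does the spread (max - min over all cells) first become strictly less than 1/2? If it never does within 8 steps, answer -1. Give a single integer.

Answer: 2

Derivation:
Step 1: max=5/2, min=7/4, spread=3/4
Step 2: max=85/36, min=191/100, spread=203/450
  -> spread < 1/2 first at step 2
Step 3: max=15833/7200, min=587/300, spread=349/1440
Step 4: max=140603/64800, min=10609/5400, spread=2659/12960
Step 5: max=8260117/3888000, min=266839/135000, spread=2875769/19440000
Step 6: max=492634583/233280000, min=715771/360000, spread=1152599/9331200
Step 7: max=29316349597/13996800000, min=1940321393/972000000, spread=6878607689/69984000000
Step 8: max=1751713429223/839808000000, min=45658457/22781250, spread=548480563/6718464000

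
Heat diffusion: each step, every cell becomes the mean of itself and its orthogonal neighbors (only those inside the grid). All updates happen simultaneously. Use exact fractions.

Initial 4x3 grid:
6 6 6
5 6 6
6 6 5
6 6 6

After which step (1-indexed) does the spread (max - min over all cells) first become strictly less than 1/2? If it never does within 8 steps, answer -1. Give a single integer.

Answer: 1

Derivation:
Step 1: max=6, min=17/3, spread=1/3
  -> spread < 1/2 first at step 1
Step 2: max=71/12, min=689/120, spread=7/40
Step 3: max=2113/360, min=20873/3600, spread=257/3600
Step 4: max=7019/1200, min=313783/54000, spread=259/6750
Step 5: max=59101/10125, min=9427261/1620000, spread=3211/180000
Step 6: max=56684119/9720000, min=70745803/12150000, spread=437383/48600000
Step 7: max=1133122957/194400000, min=16984160933/2916000000, spread=6341711/1458000000
Step 8: max=203914094789/34992000000, min=509596574561/87480000000, spread=125774941/58320000000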